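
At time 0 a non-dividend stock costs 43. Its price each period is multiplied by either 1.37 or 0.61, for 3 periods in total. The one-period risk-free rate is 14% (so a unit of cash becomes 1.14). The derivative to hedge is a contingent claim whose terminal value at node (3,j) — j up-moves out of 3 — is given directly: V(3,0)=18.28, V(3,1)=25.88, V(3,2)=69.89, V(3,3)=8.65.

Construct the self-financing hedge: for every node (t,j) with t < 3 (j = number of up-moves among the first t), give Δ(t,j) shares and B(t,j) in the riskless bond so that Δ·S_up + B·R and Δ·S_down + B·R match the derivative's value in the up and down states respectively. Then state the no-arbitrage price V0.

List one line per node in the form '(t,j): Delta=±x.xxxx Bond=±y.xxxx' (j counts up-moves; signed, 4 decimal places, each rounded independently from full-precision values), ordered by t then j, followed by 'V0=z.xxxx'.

Under the risk-neutral measure, an up-move has probability p* = (R−d)/(u−d) = 0.6974 and values discount at R = 1.14.
Terminal values V(3,·): V(3,0)=18.2800, V(3,1)=25.8800, V(3,2)=69.8900, V(3,3)=8.6500
(2,0): S=16.0003. Δ = (V_up−V_dn)/(S_up−S_dn) = (25.8800−18.2800)/(21.9204−9.7602) = 0.6250. V = [p*·25.8800 + (1−p*)·18.2800]/1.14 = 20.6842. B = V − Δ·S = 10.6842.
(2,1): S=35.9351. Δ = (V_up−V_dn)/(S_up−S_dn) = (69.8900−25.8800)/(49.2311−21.9204) = 1.6115. V = [p*·69.8900 + (1−p*)·25.8800]/1.14 = 49.6238. B = V − Δ·S = -8.2840.
(2,2): S=80.7067. Δ = (V_up−V_dn)/(S_up−S_dn) = (8.6500−69.8900)/(110.5682−49.2311) = -0.9984. V = [p*·8.6500 + (1−p*)·69.8900]/1.14 = 23.8449. B = V − Δ·S = 104.4238.
(1,0): S=26.2300. Δ = (V_up−V_dn)/(S_up−S_dn) = (49.6238−20.6842)/(35.9351−16.0003) = 1.4517. V = [p*·49.6238 + (1−p*)·20.6842]/1.14 = 35.8472. B = V − Δ·S = -2.2313.
(1,1): S=58.9100. Δ = (V_up−V_dn)/(S_up−S_dn) = (23.8449−49.6238)/(80.7067−35.9351) = -0.5758. V = [p*·23.8449 + (1−p*)·49.6238]/1.14 = 27.7600. B = V − Δ·S = 61.6797.
(0,0): S=43.0000. Δ = (V_up−V_dn)/(S_up−S_dn) = (27.7600−35.8472)/(58.9100−26.2300) = -0.2475. V = [p*·27.7600 + (1−p*)·35.8472]/1.14 = 26.4978. B = V − Δ·S = 37.1388.
Each (Δ,B) replicates both successor values, so the strategy is self-financing and V0 is arbitrage-free.

(0,0): Delta=-0.2475 Bond=37.1388
(1,0): Delta=1.4517 Bond=-2.2313
(1,1): Delta=-0.5758 Bond=61.6797
(2,0): Delta=0.6250 Bond=10.6842
(2,1): Delta=1.6115 Bond=-8.2840
(2,2): Delta=-0.9984 Bond=104.4238
V0=26.4978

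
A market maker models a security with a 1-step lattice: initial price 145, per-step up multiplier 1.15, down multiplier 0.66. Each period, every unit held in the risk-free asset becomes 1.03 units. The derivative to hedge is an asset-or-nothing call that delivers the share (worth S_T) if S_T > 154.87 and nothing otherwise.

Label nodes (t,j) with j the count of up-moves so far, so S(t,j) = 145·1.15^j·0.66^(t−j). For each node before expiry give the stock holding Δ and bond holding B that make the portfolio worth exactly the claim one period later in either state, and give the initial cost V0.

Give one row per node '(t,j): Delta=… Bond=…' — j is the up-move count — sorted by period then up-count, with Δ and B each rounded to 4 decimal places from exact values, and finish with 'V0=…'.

(0,0): Delta=2.3469 Bond=-218.0602
V0=122.2459

Since d<R<u, set p* = (R−d)/(u−d) = 0.7551; price each node as the discounted p*-expectation of its children.
Payoff layer (t=1): V(1,0)=0.0000, V(1,1)=166.7500
Node (0,0) S=145.0000: V=(p*·166.7500+(1−p*)·0.0000)/1.03=122.2459; Δ=(166.7500−0.0000)/(166.7500−95.7000)=2.3469; B=V−Δ·S=-218.0602
Root portfolio cost Δ·145+B reproduces V0=122.2459.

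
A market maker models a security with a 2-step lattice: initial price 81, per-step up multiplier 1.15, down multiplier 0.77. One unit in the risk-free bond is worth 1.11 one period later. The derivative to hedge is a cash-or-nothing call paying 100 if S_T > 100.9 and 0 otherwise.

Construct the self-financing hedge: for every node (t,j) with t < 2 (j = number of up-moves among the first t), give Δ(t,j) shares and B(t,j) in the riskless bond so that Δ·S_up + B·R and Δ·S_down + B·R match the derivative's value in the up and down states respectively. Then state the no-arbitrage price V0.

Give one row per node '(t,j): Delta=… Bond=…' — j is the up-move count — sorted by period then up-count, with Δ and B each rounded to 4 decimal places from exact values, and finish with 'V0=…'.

(0,0): Delta=2.6188 Bond=-147.1487
(1,0): Delta=0.0000 Bond=0.0000
(1,1): Delta=2.8251 Bond=-182.5510
V0=64.9748

Risk-neutral probability p* = (R−d)/(u−d) = (1.11−0.77)/(1.15−0.77) = 0.8947.
Payoff layer (t=2): V(2,0)=0.0000, V(2,1)=0.0000, V(2,2)=100.0000
  t=1,j=0: stock 62.3700 → up 71.7255 (V=0.0000), down 48.0249 (V=0.0000). Price 0.0000; hedge Δ=0.0000, bond B=0.0000.
  t=1,j=1: stock 93.1500 → up 107.1225 (V=100.0000), down 71.7255 (V=0.0000). Price 80.6069; hedge Δ=2.8251, bond B=-182.5510.
  t=0,j=0: stock 81.0000 → up 93.1500 (V=80.6069), down 62.3700 (V=0.0000). Price 64.9748; hedge Δ=2.6188, bond B=-147.1487.
Check: Δ(0,0)·S0 + B(0,0) = 64.9748 = V0.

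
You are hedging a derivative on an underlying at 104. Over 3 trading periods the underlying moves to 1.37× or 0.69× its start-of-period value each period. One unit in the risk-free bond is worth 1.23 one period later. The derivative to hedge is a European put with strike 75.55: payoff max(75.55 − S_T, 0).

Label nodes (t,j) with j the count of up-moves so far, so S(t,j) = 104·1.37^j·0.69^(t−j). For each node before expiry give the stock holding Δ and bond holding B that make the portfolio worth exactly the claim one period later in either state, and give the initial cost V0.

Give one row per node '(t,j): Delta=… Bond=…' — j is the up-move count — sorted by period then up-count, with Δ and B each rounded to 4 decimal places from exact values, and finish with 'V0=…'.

The replicating-portfolio and risk-neutral prices coincide; use p* = (1.23−0.69)/(1.37−0.69) = 0.7941 for the latter.
Terminal payoffs: V(3,0)=41.3851, V(3,1)=7.7153, V(3,2)=0.0000, V(3,3)=0.0000
Node (2,0) S=49.5144: V=(p*·7.7153+(1−p*)·41.3851)/1.23=11.9084; Δ=(7.7153−41.3851)/(67.8347−34.1649)=-1.0000; B=V−Δ·S=61.4228
Node (2,1) S=98.3112: V=(p*·0.0000+(1−p*)·7.7153)/1.23=1.2914; Δ=(0.0000−7.7153)/(134.6863−67.8347)=-0.1154; B=V−Δ·S=12.6374
Node (2,2) S=195.1976: V=(p*·0.0000+(1−p*)·0.0000)/1.23=0.0000; Δ=(0.0000−0.0000)/(267.4207−134.6863)=0.0000; B=V−Δ·S=0.0000
Node (1,0) S=71.7600: V=(p*·1.2914+(1−p*)·11.9084)/1.23=2.8270; Δ=(1.2914−11.9084)/(98.3112−49.5144)=-0.2176; B=V−Δ·S=18.4402
Node (1,1) S=142.4800: V=(p*·0.0000+(1−p*)·1.2914)/1.23=0.2162; Δ=(0.0000−1.2914)/(195.1976−98.3112)=-0.0133; B=V−Δ·S=2.1153
Node (0,0) S=104.0000: V=(p*·0.2162+(1−p*)·2.8270)/1.23=0.6128; Δ=(0.2162−2.8270)/(142.4800−71.7600)=-0.0369; B=V−Δ·S=4.4523
Self-financing check: at every node Δ·S+B equals the discounted successor values.

(0,0): Delta=-0.0369 Bond=4.4523
(1,0): Delta=-0.2176 Bond=18.4402
(1,1): Delta=-0.0133 Bond=2.1153
(2,0): Delta=-1.0000 Bond=61.4228
(2,1): Delta=-0.1154 Bond=12.6374
(2,2): Delta=0.0000 Bond=0.0000
V0=0.6128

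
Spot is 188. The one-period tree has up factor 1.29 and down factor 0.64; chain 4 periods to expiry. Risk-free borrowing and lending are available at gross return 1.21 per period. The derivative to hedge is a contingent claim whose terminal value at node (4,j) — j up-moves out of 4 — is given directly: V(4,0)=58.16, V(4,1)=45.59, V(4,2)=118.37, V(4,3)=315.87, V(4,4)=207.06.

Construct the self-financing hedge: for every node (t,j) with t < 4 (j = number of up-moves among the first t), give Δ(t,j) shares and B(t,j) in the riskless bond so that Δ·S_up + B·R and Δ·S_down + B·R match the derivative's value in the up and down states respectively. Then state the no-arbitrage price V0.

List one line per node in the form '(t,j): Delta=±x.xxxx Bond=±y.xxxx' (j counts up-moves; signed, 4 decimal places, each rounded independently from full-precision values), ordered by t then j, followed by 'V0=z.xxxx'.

No-arbitrage ⇒ martingale measure with p* = (R−d)/(u−d) = 0.8769.
Payoff layer (t=4): V(4,0)=58.1600, V(4,1)=45.5900, V(4,2)=118.3700, V(4,3)=315.8700, V(4,4)=207.0600
(3,0): S=49.2831. Δ = (V_up−V_dn)/(S_up−S_dn) = (45.5900−58.1600)/(63.5752−31.5412) = -0.3924. V = [p*·45.5900 + (1−p*)·58.1600]/1.21 = 38.9563. B = V − Δ·S = 58.2947.
(3,1): S=99.3362. Δ = (V_up−V_dn)/(S_up−S_dn) = (118.3700−45.5900)/(128.1437−63.5752) = 1.1272. V = [p*·118.3700 + (1−p*)·45.5900]/1.21 = 90.4235. B = V − Δ·S = -21.5457.
(3,2): S=200.2245. Δ = (V_up−V_dn)/(S_up−S_dn) = (315.8700−118.3700)/(258.2896−128.1437) = 1.5175. V = [p*·315.8700 + (1−p*)·118.3700]/1.21 = 240.9606. B = V − Δ·S = -62.8856.
(3,3): S=403.5775. Δ = (V_up−V_dn)/(S_up−S_dn) = (207.0600−315.8700)/(520.6150−258.2896) = -0.4148. V = [p*·207.0600 + (1−p*)·315.8700]/1.21 = 182.1917. B = V − Δ·S = 349.5917.
(2,0): S=77.0048. Δ = (V_up−V_dn)/(S_up−S_dn) = (90.4235−38.9563)/(99.3362−49.2831) = 1.0283. V = [p*·90.4235 + (1−p*)·38.9563]/1.21 = 69.4951. B = V − Δ·S = -9.6853.
(2,1): S=155.2128. Δ = (V_up−V_dn)/(S_up−S_dn) = (240.9606−90.4235)/(200.2245−99.3362) = 1.4921. V = [p*·240.9606 + (1−p*)·90.4235]/1.21 = 183.8289. B = V − Δ·S = -47.7666.
(2,2): S=312.8508. Δ = (V_up−V_dn)/(S_up−S_dn) = (182.1917−240.9606)/(403.5775−200.2245) = -0.2890. V = [p*·182.1917 + (1−p*)·240.9606]/1.21 = 156.5494. B = V − Δ·S = 246.9631.
(1,0): S=120.3200. Δ = (V_up−V_dn)/(S_up−S_dn) = (183.8289−69.4951)/(155.2128−77.0048) = 1.4619. V = [p*·183.8289 + (1−p*)·69.4951]/1.21 = 140.2951. B = V − Δ·S = -35.6030.
(1,1): S=242.5200. Δ = (V_up−V_dn)/(S_up−S_dn) = (156.5494−183.8289)/(312.8508−155.2128) = -0.1731. V = [p*·156.5494 + (1−p*)·183.8289]/1.21 = 132.1545. B = V − Δ·S = 174.1228.
(0,0): S=188.0000. Δ = (V_up−V_dn)/(S_up−S_dn) = (132.1545−140.2951)/(242.5200−120.3200) = -0.0666. V = [p*·132.1545 + (1−p*)·140.2951]/1.21 = 110.0466. B = V − Δ·S = 122.5706.
Check: Δ(0,0)·S0 + B(0,0) = 110.0466 = V0.

(0,0): Delta=-0.0666 Bond=122.5706
(1,0): Delta=1.4619 Bond=-35.6030
(1,1): Delta=-0.1731 Bond=174.1228
(2,0): Delta=1.0283 Bond=-9.6853
(2,1): Delta=1.4921 Bond=-47.7666
(2,2): Delta=-0.2890 Bond=246.9631
(3,0): Delta=-0.3924 Bond=58.2947
(3,1): Delta=1.1272 Bond=-21.5457
(3,2): Delta=1.5175 Bond=-62.8856
(3,3): Delta=-0.4148 Bond=349.5917
V0=110.0466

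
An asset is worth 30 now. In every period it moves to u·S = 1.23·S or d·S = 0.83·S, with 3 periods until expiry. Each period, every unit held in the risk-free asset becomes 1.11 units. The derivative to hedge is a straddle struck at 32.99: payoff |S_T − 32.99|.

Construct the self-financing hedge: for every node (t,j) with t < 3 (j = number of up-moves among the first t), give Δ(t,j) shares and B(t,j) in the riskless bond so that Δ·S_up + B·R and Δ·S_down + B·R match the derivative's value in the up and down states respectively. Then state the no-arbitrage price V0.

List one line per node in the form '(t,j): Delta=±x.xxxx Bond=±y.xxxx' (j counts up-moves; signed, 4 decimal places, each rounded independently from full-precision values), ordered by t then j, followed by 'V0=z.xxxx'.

(0,0): Delta=0.4693 Bond=-5.4836
(1,0): Delta=-0.4072 Bond=15.7382
(1,1): Delta=0.7228 Bond=-15.4404
(2,0): Delta=-1.0000 Bond=29.7207
(2,1): Delta=-0.2358 Bond=12.2189
(2,2): Delta=1.0000 Bond=-29.7207
V0=8.5954

Since d<R<u, set p* = (R−d)/(u−d) = 0.7000; price each node as the discounted p*-expectation of its children.
At expiry t=3: V(3,0)=15.8364, V(3,1)=7.5696, V(3,2)=4.6812, V(3,3)=22.8360
(2,0): S=20.6670. Δ = (V_up−V_dn)/(S_up−S_dn) = (7.5696−15.8364)/(25.4204−17.1536) = -1.0000. V = [p*·7.5696 + (1−p*)·15.8364]/1.11 = 9.0537. B = V − Δ·S = 29.7207.
(2,1): S=30.6270. Δ = (V_up−V_dn)/(S_up−S_dn) = (4.6812−7.5696)/(37.6712−25.4204) = -0.2358. V = [p*·4.6812 + (1−p*)·7.5696]/1.11 = 4.9979. B = V − Δ·S = 12.2189.
(2,2): S=45.3870. Δ = (V_up−V_dn)/(S_up−S_dn) = (22.8360−4.6812)/(55.8260−37.6712) = 1.0000. V = [p*·22.8360 + (1−p*)·4.6812]/1.11 = 15.6663. B = V − Δ·S = -29.7207.
(1,0): S=24.9000. Δ = (V_up−V_dn)/(S_up−S_dn) = (4.9979−9.0537)/(30.6270−20.6670) = -0.4072. V = [p*·4.9979 + (1−p*)·9.0537]/1.11 = 5.5988. B = V − Δ·S = 15.7382.
(1,1): S=36.9000. Δ = (V_up−V_dn)/(S_up−S_dn) = (15.6663−4.9979)/(45.3870−30.6270) = 0.7228. V = [p*·15.6663 + (1−p*)·4.9979]/1.11 = 11.2304. B = V − Δ·S = -15.4404.
(0,0): S=30.0000. Δ = (V_up−V_dn)/(S_up−S_dn) = (11.2304−5.5988)/(36.9000−24.9000) = 0.4693. V = [p*·11.2304 + (1−p*)·5.5988]/1.11 = 8.5954. B = V − Δ·S = -5.4836.
Root portfolio cost Δ·30+B reproduces V0=8.5954.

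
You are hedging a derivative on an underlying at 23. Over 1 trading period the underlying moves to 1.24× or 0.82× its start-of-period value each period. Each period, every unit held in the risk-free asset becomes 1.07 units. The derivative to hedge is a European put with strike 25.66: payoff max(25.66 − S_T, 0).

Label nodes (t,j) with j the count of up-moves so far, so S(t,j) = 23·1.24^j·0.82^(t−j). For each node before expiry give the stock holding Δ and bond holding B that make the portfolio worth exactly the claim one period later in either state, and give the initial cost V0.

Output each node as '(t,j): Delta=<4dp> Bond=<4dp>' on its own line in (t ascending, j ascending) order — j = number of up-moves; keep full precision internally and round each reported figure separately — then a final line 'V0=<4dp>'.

(0,0): Delta=-0.7039 Bond=18.7628
V0=2.5723

Since d<R<u, set p* = (R−d)/(u−d) = 0.5952; price each node as the discounted p*-expectation of its children.
Payoff layer (t=1): V(1,0)=6.8000, V(1,1)=0.0000
  t=0,j=0: stock 23.0000 → up 28.5200 (V=0.0000), down 18.8600 (V=6.8000). Price 2.5723; hedge Δ=-0.7039, bond B=18.7628.
Self-financing check: at every node Δ·S+B equals the discounted successor values.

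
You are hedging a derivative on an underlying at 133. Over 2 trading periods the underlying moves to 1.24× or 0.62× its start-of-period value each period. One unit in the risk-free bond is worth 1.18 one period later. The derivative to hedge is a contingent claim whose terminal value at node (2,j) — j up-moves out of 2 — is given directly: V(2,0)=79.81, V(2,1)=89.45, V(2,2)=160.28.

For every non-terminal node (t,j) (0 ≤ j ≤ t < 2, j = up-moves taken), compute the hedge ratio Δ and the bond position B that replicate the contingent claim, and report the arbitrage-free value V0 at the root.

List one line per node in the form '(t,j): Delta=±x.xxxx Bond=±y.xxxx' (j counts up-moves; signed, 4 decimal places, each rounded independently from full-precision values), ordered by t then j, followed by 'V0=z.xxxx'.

(0,0): Delta=0.6671 Bond=16.9554
(1,0): Delta=0.1886 Bond=59.4661
(1,1): Delta=0.6927 Bond=15.7797
V0=105.6765

Under the risk-neutral measure, an up-move has probability p* = (R−d)/(u−d) = 0.9032 and values discount at R = 1.18.
Terminal payoffs: V(2,0)=79.8100, V(2,1)=89.4500, V(2,2)=160.2800
  t=1,j=0: stock 82.4600 → up 102.2504 (V=89.4500), down 51.1252 (V=79.8100). Price 75.0145; hedge Δ=0.1886, bond B=59.4661.
  t=1,j=1: stock 164.9200 → up 204.5008 (V=160.2800), down 102.2504 (V=89.4500). Price 130.0216; hedge Δ=0.6927, bond B=15.7797.
  t=0,j=0: stock 133.0000 → up 164.9200 (V=130.0216), down 82.4600 (V=75.0145). Price 105.6765; hedge Δ=0.6671, bond B=16.9554.
Each (Δ,B) replicates both successor values, so the strategy is self-financing and V0 is arbitrage-free.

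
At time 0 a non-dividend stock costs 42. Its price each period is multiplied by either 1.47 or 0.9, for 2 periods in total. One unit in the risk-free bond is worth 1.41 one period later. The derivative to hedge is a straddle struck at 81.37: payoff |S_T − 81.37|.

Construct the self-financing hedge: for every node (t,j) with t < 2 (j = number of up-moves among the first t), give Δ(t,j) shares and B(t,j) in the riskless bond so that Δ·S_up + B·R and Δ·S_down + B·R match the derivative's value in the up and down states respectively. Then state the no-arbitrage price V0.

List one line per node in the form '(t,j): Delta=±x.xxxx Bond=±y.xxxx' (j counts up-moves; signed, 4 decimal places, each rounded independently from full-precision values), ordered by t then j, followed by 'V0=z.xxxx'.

Since d<R<u, set p* = (R−d)/(u−d) = 0.8947; price each node as the discounted p*-expectation of its children.
Payoff layer (t=2): V(2,0)=47.3500, V(2,1)=25.8040, V(2,2)=9.3878
  t=1,j=0: stock 37.8000 → up 55.5660 (V=25.8040), down 34.0200 (V=47.3500). Price 19.9092; hedge Δ=-1.0000, bond B=57.7092.
  t=1,j=1: stock 61.7400 → up 90.7578 (V=9.3878), down 55.5660 (V=25.8040). Price 7.8836; hedge Δ=-0.4665, bond B=36.6839.
  t=0,j=0: stock 42.0000 → up 61.7400 (V=7.8836), down 37.8000 (V=19.9092). Price 6.4890; hedge Δ=-0.5023, bond B=27.5866.
The time-0 hedge costs 6.4890, which is the no-arbitrage price.

(0,0): Delta=-0.5023 Bond=27.5866
(1,0): Delta=-1.0000 Bond=57.7092
(1,1): Delta=-0.4665 Bond=36.6839
V0=6.4890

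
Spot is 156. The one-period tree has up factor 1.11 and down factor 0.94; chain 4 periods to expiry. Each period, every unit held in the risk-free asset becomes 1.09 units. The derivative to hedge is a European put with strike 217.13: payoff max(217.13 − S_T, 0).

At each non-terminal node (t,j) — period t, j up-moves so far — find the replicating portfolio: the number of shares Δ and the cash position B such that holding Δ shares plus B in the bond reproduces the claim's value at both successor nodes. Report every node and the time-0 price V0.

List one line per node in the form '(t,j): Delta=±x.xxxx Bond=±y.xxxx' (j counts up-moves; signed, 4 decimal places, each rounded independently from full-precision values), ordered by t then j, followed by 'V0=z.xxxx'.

(0,0): Delta=-0.6062 Bond=100.8390
(1,0): Delta=-1.0000 Bond=167.6642
(1,1): Delta=-0.5617 Bond=102.2145
(2,0): Delta=-1.0000 Bond=182.7540
(2,1): Delta=-1.0000 Bond=182.7540
(2,2): Delta=-0.5122 Bond=101.9018
(3,0): Delta=-1.0000 Bond=199.2018
(3,1): Delta=-1.0000 Bond=199.2018
(3,2): Delta=-1.0000 Bond=199.2018
(3,3): Delta=-0.4571 Bond=99.3225
V0=6.2748

The replicating-portfolio and risk-neutral prices coincide; use p* = (1.09−0.94)/(1.11−0.94) = 0.8824 for the latter.
At expiry t=4: V(4,0)=95.3332, V(4,1)=73.3061, V(4,2)=47.2954, V(4,3)=16.5806, V(4,4)=0.0000
(3,0): S=129.5711. Δ = (V_up−V_dn)/(S_up−S_dn) = (73.3061−95.3332)/(143.8239−121.7968) = -1.0000. V = [p*·73.3061 + (1−p*)·95.3332]/1.09 = 69.6307. B = V − Δ·S = 199.2018.
(3,1): S=153.0042. Δ = (V_up−V_dn)/(S_up−S_dn) = (47.2954−73.3061)/(169.8346−143.8239) = -1.0000. V = [p*·47.2954 + (1−p*)·73.3061]/1.09 = 46.1977. B = V − Δ·S = 199.2018.
(3,2): S=180.6751. Δ = (V_up−V_dn)/(S_up−S_dn) = (16.5806−47.2954)/(200.5494−169.8346) = -1.0000. V = [p*·16.5806 + (1−p*)·47.2954]/1.09 = 18.5267. B = V − Δ·S = 199.2018.
(3,3): S=213.3504. Δ = (V_up−V_dn)/(S_up−S_dn) = (0.0000−16.5806)/(236.8190−200.5494) = -0.4571. V = [p*·0.0000 + (1−p*)·16.5806]/1.09 = 1.7896. B = V − Δ·S = 99.3225.
(2,0): S=137.8416. Δ = (V_up−V_dn)/(S_up−S_dn) = (46.1977−69.6307)/(153.0042−129.5711) = -1.0000. V = [p*·46.1977 + (1−p*)·69.6307]/1.09 = 44.9124. B = V − Δ·S = 182.7540.
(2,1): S=162.7704. Δ = (V_up−V_dn)/(S_up−S_dn) = (18.5267−46.1977)/(180.6751−153.0042) = -1.0000. V = [p*·18.5267 + (1−p*)·46.1977]/1.09 = 19.9836. B = V − Δ·S = 182.7540.
(2,2): S=192.2076. Δ = (V_up−V_dn)/(S_up−S_dn) = (1.7896−18.5267)/(213.3504−180.6751) = -0.5122. V = [p*·1.7896 + (1−p*)·18.5267]/1.09 = 3.4483. B = V − Δ·S = 101.9018.
(1,0): S=146.6400. Δ = (V_up−V_dn)/(S_up−S_dn) = (19.9836−44.9124)/(162.7704−137.8416) = -1.0000. V = [p*·19.9836 + (1−p*)·44.9124]/1.09 = 21.0242. B = V − Δ·S = 167.6642.
(1,1): S=173.1600. Δ = (V_up−V_dn)/(S_up−S_dn) = (3.4483−19.9836)/(192.2076−162.7704) = -0.5617. V = [p*·3.4483 + (1−p*)·19.9836]/1.09 = 4.9483. B = V − Δ·S = 102.2145.
(0,0): S=156.0000. Δ = (V_up−V_dn)/(S_up−S_dn) = (4.9483−21.0242)/(173.1600−146.6400) = -0.6062. V = [p*·4.9483 + (1−p*)·21.0242]/1.09 = 6.2748. B = V − Δ·S = 100.8390.
The time-0 hedge costs 6.2748, which is the no-arbitrage price.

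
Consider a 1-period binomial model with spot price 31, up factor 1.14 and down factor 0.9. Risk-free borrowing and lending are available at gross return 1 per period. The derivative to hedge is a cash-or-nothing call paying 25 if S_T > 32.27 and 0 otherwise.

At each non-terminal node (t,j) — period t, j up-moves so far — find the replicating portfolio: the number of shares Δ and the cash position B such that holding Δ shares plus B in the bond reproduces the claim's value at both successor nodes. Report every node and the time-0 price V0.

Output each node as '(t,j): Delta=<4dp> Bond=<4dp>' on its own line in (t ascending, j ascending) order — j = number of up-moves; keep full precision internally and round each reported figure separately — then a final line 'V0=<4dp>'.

Risk-neutral probability p* = (R−d)/(u−d) = (1−0.9)/(1.14−0.9) = 0.4167.
Terminal payoffs: V(1,0)=0.0000, V(1,1)=25.0000
(0,0): S=31.0000. Δ = (V_up−V_dn)/(S_up−S_dn) = (25.0000−0.0000)/(35.3400−27.9000) = 3.3602. V = [p*·25.0000 + (1−p*)·0.0000]/1 = 10.4167. B = V − Δ·S = -93.7500.
The time-0 hedge costs 10.4167, which is the no-arbitrage price.

(0,0): Delta=3.3602 Bond=-93.7500
V0=10.4167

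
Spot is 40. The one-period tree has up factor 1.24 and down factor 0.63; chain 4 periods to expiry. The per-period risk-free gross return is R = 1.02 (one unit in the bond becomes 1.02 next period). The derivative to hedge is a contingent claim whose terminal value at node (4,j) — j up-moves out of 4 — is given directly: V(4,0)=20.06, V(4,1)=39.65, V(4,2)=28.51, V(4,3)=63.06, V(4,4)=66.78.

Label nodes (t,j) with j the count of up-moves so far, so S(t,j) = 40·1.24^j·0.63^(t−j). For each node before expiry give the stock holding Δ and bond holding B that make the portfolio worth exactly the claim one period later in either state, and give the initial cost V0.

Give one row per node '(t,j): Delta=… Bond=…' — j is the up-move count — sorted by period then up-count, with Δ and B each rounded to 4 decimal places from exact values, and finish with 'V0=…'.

Risk-neutral probability p* = (R−d)/(u−d) = (1.02−0.63)/(1.24−0.63) = 0.6393.
At expiry t=4: V(4,0)=20.0600, V(4,1)=39.6500, V(4,2)=28.5100, V(4,3)=63.0600, V(4,4)=66.7800
(3,0): S=10.0019. Δ = (V_up−V_dn)/(S_up−S_dn) = (39.6500−20.0600)/(12.4023−6.3012) = 3.2109. V = [p*·39.6500 + (1−p*)·20.0600]/1.02 = 31.9458. B = V − Δ·S = -0.1689.
(3,1): S=19.6862. Δ = (V_up−V_dn)/(S_up−S_dn) = (28.5100−39.6500)/(24.4109−12.4023) = -0.9277. V = [p*·28.5100 + (1−p*)·39.6500]/1.02 = 31.8899. B = V − Δ·S = 50.1522.
(3,2): S=38.7475. Δ = (V_up−V_dn)/(S_up−S_dn) = (63.0600−28.5100)/(48.0469−24.4109) = 1.4618. V = [p*·63.0600 + (1−p*)·28.5100]/1.02 = 49.6072. B = V − Δ·S = -7.0321.
(3,3): S=76.2650. Δ = (V_up−V_dn)/(S_up−S_dn) = (66.7800−63.0600)/(94.5686−48.0469) = 0.0800. V = [p*·66.7800 + (1−p*)·63.0600]/1.02 = 64.1553. B = V − Δ·S = 58.0569.
(2,0): S=15.8760. Δ = (V_up−V_dn)/(S_up−S_dn) = (31.8899−31.9458)/(19.6862−10.0019) = -0.0058. V = [p*·31.8899 + (1−p*)·31.9458]/1.02 = 31.2844. B = V − Δ·S = 31.3761.
(2,1): S=31.2480. Δ = (V_up−V_dn)/(S_up−S_dn) = (49.6072−31.8899)/(38.7475−19.6862) = 0.9295. V = [p*·49.6072 + (1−p*)·31.8899]/1.02 = 42.3700. B = V − Δ·S = 13.3252.
(2,2): S=61.5040. Δ = (V_up−V_dn)/(S_up−S_dn) = (64.1553−49.6072)/(76.2650−38.7475) = 0.3878. V = [p*·64.1553 + (1−p*)·49.6072]/1.02 = 57.7533. B = V − Δ·S = 33.9041.
(1,0): S=25.2000. Δ = (V_up−V_dn)/(S_up−S_dn) = (42.3700−31.2844)/(31.2480−15.8760) = 0.7212. V = [p*·42.3700 + (1−p*)·31.2844]/1.02 = 37.6195. B = V − Δ·S = 19.4464.
(1,1): S=49.6000. Δ = (V_up−V_dn)/(S_up−S_dn) = (57.7533−42.3700)/(61.5040−31.2480) = 0.5084. V = [p*·57.7533 + (1−p*)·42.3700]/1.02 = 51.1816. B = V − Δ·S = 25.9629.
(0,0): S=40.0000. Δ = (V_up−V_dn)/(S_up−S_dn) = (51.1816−37.6195)/(49.6000−25.2000) = 0.5558. V = [p*·51.1816 + (1−p*)·37.6195]/1.02 = 45.3827. B = V − Δ·S = 23.1497.
Check: Δ(0,0)·S0 + B(0,0) = 45.3827 = V0.

(0,0): Delta=0.5558 Bond=23.1497
(1,0): Delta=0.7212 Bond=19.4464
(1,1): Delta=0.5084 Bond=25.9629
(2,0): Delta=-0.0058 Bond=31.3761
(2,1): Delta=0.9295 Bond=13.3252
(2,2): Delta=0.3878 Bond=33.9041
(3,0): Delta=3.2109 Bond=-0.1689
(3,1): Delta=-0.9277 Bond=50.1522
(3,2): Delta=1.4618 Bond=-7.0321
(3,3): Delta=0.0800 Bond=58.0569
V0=45.3827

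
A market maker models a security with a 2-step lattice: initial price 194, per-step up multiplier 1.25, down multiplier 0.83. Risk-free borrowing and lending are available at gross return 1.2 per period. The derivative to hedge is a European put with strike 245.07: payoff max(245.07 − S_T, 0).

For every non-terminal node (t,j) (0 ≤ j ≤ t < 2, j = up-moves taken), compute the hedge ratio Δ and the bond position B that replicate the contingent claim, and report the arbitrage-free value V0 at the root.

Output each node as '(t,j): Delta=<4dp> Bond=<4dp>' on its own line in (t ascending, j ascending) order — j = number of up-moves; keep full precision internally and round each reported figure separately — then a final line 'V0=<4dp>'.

Under the risk-neutral measure, an up-move has probability p* = (R−d)/(u−d) = 0.8810 and values discount at R = 1.2.
Terminal payoffs: V(2,0)=111.4234, V(2,1)=43.7950, V(2,2)=0.0000
(1,0): S=161.0200. Δ = (V_up−V_dn)/(S_up−S_dn) = (43.7950−111.4234)/(201.2750−133.6466) = -1.0000. V = [p*·43.7950 + (1−p*)·111.4234]/1.2 = 43.2050. B = V − Δ·S = 204.2250.
(1,1): S=242.5000. Δ = (V_up−V_dn)/(S_up−S_dn) = (0.0000−43.7950)/(303.1250−201.2750) = -0.4300. V = [p*·0.0000 + (1−p*)·43.7950]/1.2 = 4.3447. B = V − Δ·S = 108.6186.
(0,0): S=194.0000. Δ = (V_up−V_dn)/(S_up−S_dn) = (4.3447−43.2050)/(242.5000−161.0200) = -0.4769. V = [p*·4.3447 + (1−p*)·43.2050]/1.2 = 7.4758. B = V − Δ·S = 100.0002.
Self-financing check: at every node Δ·S+B equals the discounted successor values.

(0,0): Delta=-0.4769 Bond=100.0002
(1,0): Delta=-1.0000 Bond=204.2250
(1,1): Delta=-0.4300 Bond=108.6186
V0=7.4758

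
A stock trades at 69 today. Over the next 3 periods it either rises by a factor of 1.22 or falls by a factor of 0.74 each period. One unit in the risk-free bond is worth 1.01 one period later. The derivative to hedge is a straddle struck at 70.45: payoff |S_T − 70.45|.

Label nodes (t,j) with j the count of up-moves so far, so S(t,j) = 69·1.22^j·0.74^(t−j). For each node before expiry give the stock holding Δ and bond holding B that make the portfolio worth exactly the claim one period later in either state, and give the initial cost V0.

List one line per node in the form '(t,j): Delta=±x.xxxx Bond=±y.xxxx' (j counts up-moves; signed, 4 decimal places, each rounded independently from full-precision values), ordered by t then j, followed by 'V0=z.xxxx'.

No-arbitrage ⇒ martingale measure with p* = (R−d)/(u−d) = 0.5625.
Payoff layer (t=3): V(3,0)=42.4895, V(3,1)=24.3530, V(3,2)=5.5477, V(3,3)=54.8435
(2,0): S=37.7844. Δ = (V_up−V_dn)/(S_up−S_dn) = (24.3530−42.4895)/(46.0970−27.9605) = -1.0000. V = [p*·24.3530 + (1−p*)·42.4895]/1.01 = 31.9681. B = V − Δ·S = 69.7525.
(2,1): S=62.2932. Δ = (V_up−V_dn)/(S_up−S_dn) = (5.5477−24.3530)/(75.9977−46.0970) = -0.6289. V = [p*·5.5477 + (1−p*)·24.3530]/1.01 = 13.6386. B = V − Δ·S = 52.8164.
(2,2): S=102.6996. Δ = (V_up−V_dn)/(S_up−S_dn) = (54.8435−5.5477)/(125.2935−75.9977) = 1.0000. V = [p*·54.8435 + (1−p*)·5.5477]/1.01 = 32.9471. B = V − Δ·S = -69.7525.
(1,0): S=51.0600. Δ = (V_up−V_dn)/(S_up−S_dn) = (13.6386−31.9681)/(62.2932−37.7844) = -0.7479. V = [p*·13.6386 + (1−p*)·31.9681]/1.01 = 21.4433. B = V − Δ·S = 59.6296.
(1,1): S=84.1800. Δ = (V_up−V_dn)/(S_up−S_dn) = (32.9471−13.6386)/(102.6996−62.2932) = 0.4779. V = [p*·32.9471 + (1−p*)·13.6386]/1.01 = 24.2571. B = V − Δ·S = -15.9689.
(0,0): S=69.0000. Δ = (V_up−V_dn)/(S_up−S_dn) = (24.2571−21.4433)/(84.1800−51.0600) = 0.0850. V = [p*·24.2571 + (1−p*)·21.4433]/1.01 = 22.7981. B = V − Δ·S = 16.9361.
Self-financing check: at every node Δ·S+B equals the discounted successor values.

(0,0): Delta=0.0850 Bond=16.9361
(1,0): Delta=-0.7479 Bond=59.6296
(1,1): Delta=0.4779 Bond=-15.9689
(2,0): Delta=-1.0000 Bond=69.7525
(2,1): Delta=-0.6289 Bond=52.8164
(2,2): Delta=1.0000 Bond=-69.7525
V0=22.7981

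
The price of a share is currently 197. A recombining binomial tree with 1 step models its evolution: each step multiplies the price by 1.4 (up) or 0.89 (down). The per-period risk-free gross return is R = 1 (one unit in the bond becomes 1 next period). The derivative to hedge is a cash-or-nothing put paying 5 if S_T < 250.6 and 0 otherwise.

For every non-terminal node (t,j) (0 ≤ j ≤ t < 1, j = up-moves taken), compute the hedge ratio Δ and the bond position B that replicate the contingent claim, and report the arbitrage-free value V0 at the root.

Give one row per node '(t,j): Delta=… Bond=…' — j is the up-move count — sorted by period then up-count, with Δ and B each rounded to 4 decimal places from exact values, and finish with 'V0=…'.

(0,0): Delta=-0.0498 Bond=13.7255
V0=3.9216

Risk-neutral probability p* = (R−d)/(u−d) = (1−0.89)/(1.4−0.89) = 0.2157.
At expiry t=1: V(1,0)=5.0000, V(1,1)=0.0000
(0,0): S=197.0000. Δ = (V_up−V_dn)/(S_up−S_dn) = (0.0000−5.0000)/(275.8000−175.3300) = -0.0498. V = [p*·0.0000 + (1−p*)·5.0000]/1 = 3.9216. B = V − Δ·S = 13.7255.
Self-financing check: at every node Δ·S+B equals the discounted successor values.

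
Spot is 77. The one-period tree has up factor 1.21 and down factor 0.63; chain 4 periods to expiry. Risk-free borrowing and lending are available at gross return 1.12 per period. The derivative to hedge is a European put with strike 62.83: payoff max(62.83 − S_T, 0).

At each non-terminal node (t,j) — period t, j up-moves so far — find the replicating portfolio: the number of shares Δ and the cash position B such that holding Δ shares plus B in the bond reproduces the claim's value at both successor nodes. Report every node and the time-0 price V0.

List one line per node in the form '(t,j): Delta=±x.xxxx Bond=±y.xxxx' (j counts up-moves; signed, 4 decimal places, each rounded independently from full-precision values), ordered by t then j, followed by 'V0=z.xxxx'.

No-arbitrage ⇒ martingale measure with p* = (R−d)/(u−d) = 0.8448.
At expiry t=4: V(4,0)=50.7002, V(4,1)=39.5331, V(4,2)=18.0852, V(4,3)=0.0000, V(4,4)=0.0000
  t=3,j=0: stock 19.2536 → up 23.2969 (V=39.5331), down 12.1298 (V=50.7002). Price 36.8446; hedge Δ=-1.0000, bond B=56.0982.
  t=3,j=1: stock 36.9792 → up 44.7448 (V=18.0852), down 23.2969 (V=39.5331). Price 19.1190; hedge Δ=-1.0000, bond B=56.0982.
  t=3,j=2: stock 71.0235 → up 85.9384 (V=0.0000), down 44.7448 (V=18.0852). Price 2.5056; hedge Δ=-0.4390, bond B=33.6870.
  t=3,j=3: stock 136.4102 → up 165.0563 (V=0.0000), down 85.9384 (V=0.0000). Price 0.0000; hedge Δ=0.0000, bond B=0.0000.
  t=2,j=0: stock 30.5613 → up 36.9792 (V=19.1190), down 19.2536 (V=36.8446). Price 19.5264; hedge Δ=-1.0000, bond B=50.0877.
  t=2,j=1: stock 58.6971 → up 71.0235 (V=2.5056), down 36.9792 (V=19.1190). Price 4.5389; hedge Δ=-0.4880, bond B=33.1827.
  t=2,j=2: stock 112.7357 → up 136.4102 (V=0.0000), down 71.0235 (V=2.5056). Price 0.3471; hedge Δ=-0.0383, bond B=4.6672.
  t=1,j=0: stock 48.5100 → up 58.6971 (V=4.5389), down 30.5613 (V=19.5264). Price 6.1291; hedge Δ=-0.5327, bond B=31.9695.
  t=1,j=1: stock 93.1700 → up 112.7357 (V=0.3471), down 58.6971 (V=4.5389). Price 0.8907; hedge Δ=-0.0776, bond B=8.1179.
  t=0,j=0: stock 77.0000 → up 93.1700 (V=0.8907), down 48.5100 (V=6.1291). Price 1.5210; hedge Δ=-0.1173, bond B=10.5527.
Root portfolio cost Δ·77+B reproduces V0=1.5210.

(0,0): Delta=-0.1173 Bond=10.5527
(1,0): Delta=-0.5327 Bond=31.9695
(1,1): Delta=-0.0776 Bond=8.1179
(2,0): Delta=-1.0000 Bond=50.0877
(2,1): Delta=-0.4880 Bond=33.1827
(2,2): Delta=-0.0383 Bond=4.6672
(3,0): Delta=-1.0000 Bond=56.0982
(3,1): Delta=-1.0000 Bond=56.0982
(3,2): Delta=-0.4390 Bond=33.6870
(3,3): Delta=0.0000 Bond=0.0000
V0=1.5210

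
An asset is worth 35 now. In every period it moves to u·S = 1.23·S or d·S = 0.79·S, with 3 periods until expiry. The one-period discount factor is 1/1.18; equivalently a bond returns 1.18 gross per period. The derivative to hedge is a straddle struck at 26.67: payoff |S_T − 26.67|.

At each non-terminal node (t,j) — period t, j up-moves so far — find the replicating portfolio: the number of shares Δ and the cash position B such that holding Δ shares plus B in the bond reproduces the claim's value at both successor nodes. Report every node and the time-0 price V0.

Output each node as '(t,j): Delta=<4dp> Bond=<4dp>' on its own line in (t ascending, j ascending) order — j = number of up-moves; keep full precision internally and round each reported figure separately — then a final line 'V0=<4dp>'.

(0,0): Delta=0.9887 Bond=-15.8185
(1,0): Delta=0.8510 Bond=-14.8587
(1,1): Delta=1.0000 Bond=-19.1540
(2,0): Delta=-0.9589 Bond=22.0007
(2,1): Delta=1.0000 Bond=-22.6017
(2,2): Delta=1.0000 Bond=-22.6017
V0=18.7846

The replicating-portfolio and risk-neutral prices coincide; use p* = (1.18−0.79)/(1.23−0.79) = 0.8864 for the latter.
At expiry t=3: V(3,0)=9.4136, V(3,1)=0.1975, V(3,2)=15.1617, V(3,3)=38.4603
Node (2,0) S=21.8435: V=(p*·0.1975+(1−p*)·9.4136)/1.18=1.0549; Δ=(0.1975−9.4136)/(26.8675−17.2564)=-0.9589; B=V−Δ·S=22.0007
Node (2,1) S=34.0095: V=(p*·15.1617+(1−p*)·0.1975)/1.18=11.4078; Δ=(15.1617−0.1975)/(41.8317−26.8675)=1.0000; B=V−Δ·S=-22.6017
Node (2,2) S=52.9515: V=(p*·38.4603+(1−p*)·15.1617)/1.18=30.3498; Δ=(38.4603−15.1617)/(65.1303−41.8317)=1.0000; B=V−Δ·S=-22.6017
Node (1,0) S=27.6500: V=(p*·11.4078+(1−p*)·1.0549)/1.18=8.6706; Δ=(11.4078−1.0549)/(34.0095−21.8435)=0.8510; B=V−Δ·S=-14.8587
Node (1,1) S=43.0500: V=(p*·30.3498+(1−p*)·11.4078)/1.18=23.8960; Δ=(30.3498−11.4078)/(52.9515−34.0095)=1.0000; B=V−Δ·S=-19.1540
Node (0,0) S=35.0000: V=(p*·23.8960+(1−p*)·8.6706)/1.18=18.7846; Δ=(23.8960−8.6706)/(43.0500−27.6500)=0.9887; B=V−Δ·S=-15.8185
The time-0 hedge costs 18.7846, which is the no-arbitrage price.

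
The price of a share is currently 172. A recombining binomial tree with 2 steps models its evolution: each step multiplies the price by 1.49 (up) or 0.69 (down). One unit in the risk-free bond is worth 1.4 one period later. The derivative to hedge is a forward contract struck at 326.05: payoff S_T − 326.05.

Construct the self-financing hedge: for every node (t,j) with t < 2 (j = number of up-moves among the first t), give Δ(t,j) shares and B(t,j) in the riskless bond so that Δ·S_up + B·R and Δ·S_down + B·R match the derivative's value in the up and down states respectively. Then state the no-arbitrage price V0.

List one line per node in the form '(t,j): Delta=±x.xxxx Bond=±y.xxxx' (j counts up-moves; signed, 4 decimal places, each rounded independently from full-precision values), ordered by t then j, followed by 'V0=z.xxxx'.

(0,0): Delta=1.0000 Bond=-166.3520
(1,0): Delta=1.0000 Bond=-232.8929
(1,1): Delta=1.0000 Bond=-232.8929
V0=5.6480

Risk-neutral probability p* = (R−d)/(u−d) = (1.4−0.69)/(1.49−0.69) = 0.8875.
Terminal values V(2,·): V(2,0)=-244.1608, V(2,1)=-149.2168, V(2,2)=55.8072
Node (1,0) S=118.6800: V=(p*·-149.2168+(1−p*)·-244.1608)/1.4=-114.2129; Δ=(-149.2168−-244.1608)/(176.8332−81.8892)=1.0000; B=V−Δ·S=-232.8929
Node (1,1) S=256.2800: V=(p*·55.8072+(1−p*)·-149.2168)/1.4=23.3871; Δ=(55.8072−-149.2168)/(381.8572−176.8332)=1.0000; B=V−Δ·S=-232.8929
Node (0,0) S=172.0000: V=(p*·23.3871+(1−p*)·-114.2129)/1.4=5.6480; Δ=(23.3871−-114.2129)/(256.2800−118.6800)=1.0000; B=V−Δ·S=-166.3520
Self-financing check: at every node Δ·S+B equals the discounted successor values.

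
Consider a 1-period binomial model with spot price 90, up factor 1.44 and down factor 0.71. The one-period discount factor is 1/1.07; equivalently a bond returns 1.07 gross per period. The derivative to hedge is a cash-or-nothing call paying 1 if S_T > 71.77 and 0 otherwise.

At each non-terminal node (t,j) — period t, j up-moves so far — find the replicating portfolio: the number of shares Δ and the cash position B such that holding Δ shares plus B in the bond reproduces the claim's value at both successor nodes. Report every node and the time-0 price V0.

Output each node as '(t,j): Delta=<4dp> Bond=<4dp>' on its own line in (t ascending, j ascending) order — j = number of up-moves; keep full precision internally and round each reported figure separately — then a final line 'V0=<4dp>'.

Under the risk-neutral measure, an up-move has probability p* = (R−d)/(u−d) = 0.4932 and values discount at R = 1.07.
Terminal payoffs: V(1,0)=0.0000, V(1,1)=1.0000
Node (0,0) S=90.0000: V=(p*·1.0000+(1−p*)·0.0000)/1.07=0.4609; Δ=(1.0000−0.0000)/(129.6000−63.9000)=0.0152; B=V−Δ·S=-0.9090
Root portfolio cost Δ·90+B reproduces V0=0.4609.

(0,0): Delta=0.0152 Bond=-0.9090
V0=0.4609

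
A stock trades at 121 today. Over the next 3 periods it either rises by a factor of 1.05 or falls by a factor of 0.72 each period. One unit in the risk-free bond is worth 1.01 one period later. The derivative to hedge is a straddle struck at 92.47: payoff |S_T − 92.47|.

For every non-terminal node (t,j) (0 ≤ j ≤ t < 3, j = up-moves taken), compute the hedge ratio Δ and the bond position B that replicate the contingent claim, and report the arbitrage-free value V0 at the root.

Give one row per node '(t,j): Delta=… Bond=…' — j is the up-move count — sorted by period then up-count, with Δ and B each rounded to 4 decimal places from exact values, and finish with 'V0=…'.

Under the risk-neutral measure, an up-move has probability p* = (R−d)/(u−d) = 0.8788 and values discount at R = 1.01.
Payoff layer (t=3): V(3,0)=47.3070, V(3,1)=26.6073, V(3,2)=3.5798, V(3,3)=47.6026
(2,0): S=62.7264. Δ = (V_up−V_dn)/(S_up−S_dn) = (26.6073−47.3070)/(65.8627−45.1630) = -1.0000. V = [p*·26.6073 + (1−p*)·47.3070]/1.01 = 28.8281. B = V − Δ·S = 91.5545.
(2,1): S=91.4760. Δ = (V_up−V_dn)/(S_up−S_dn) = (3.5798−26.6073)/(96.0498−65.8627) = -0.7628. V = [p*·3.5798 + (1−p*)·26.6073]/1.01 = 6.3079. B = V − Δ·S = 76.0882.
(2,2): S=133.4025. Δ = (V_up−V_dn)/(S_up−S_dn) = (47.6026−3.5798)/(140.0726−96.0498) = 1.0000. V = [p*·47.6026 + (1−p*)·3.5798]/1.01 = 41.8480. B = V − Δ·S = -91.5545.
(1,0): S=87.1200. Δ = (V_up−V_dn)/(S_up−S_dn) = (6.3079−28.8281)/(91.4760−62.7264) = -0.7833. V = [p*·6.3079 + (1−p*)·28.8281]/1.01 = 8.9482. B = V − Δ·S = 77.1910.
(1,1): S=127.0500. Δ = (V_up−V_dn)/(S_up−S_dn) = (41.8480−6.3079)/(133.4025−91.4760) = 0.8477. V = [p*·41.8480 + (1−p*)·6.3079]/1.01 = 37.1685. B = V − Δ·S = -70.5288.
(0,0): S=121.0000. Δ = (V_up−V_dn)/(S_up−S_dn) = (37.1685−8.9482)/(127.0500−87.1200) = 0.7067. V = [p*·37.1685 + (1−p*)·8.9482]/1.01 = 33.4137. B = V − Δ·S = -52.1024.
Check: Δ(0,0)·S0 + B(0,0) = 33.4137 = V0.

(0,0): Delta=0.7067 Bond=-52.1024
(1,0): Delta=-0.7833 Bond=77.1910
(1,1): Delta=0.8477 Bond=-70.5288
(2,0): Delta=-1.0000 Bond=91.5545
(2,1): Delta=-0.7628 Bond=76.0882
(2,2): Delta=1.0000 Bond=-91.5545
V0=33.4137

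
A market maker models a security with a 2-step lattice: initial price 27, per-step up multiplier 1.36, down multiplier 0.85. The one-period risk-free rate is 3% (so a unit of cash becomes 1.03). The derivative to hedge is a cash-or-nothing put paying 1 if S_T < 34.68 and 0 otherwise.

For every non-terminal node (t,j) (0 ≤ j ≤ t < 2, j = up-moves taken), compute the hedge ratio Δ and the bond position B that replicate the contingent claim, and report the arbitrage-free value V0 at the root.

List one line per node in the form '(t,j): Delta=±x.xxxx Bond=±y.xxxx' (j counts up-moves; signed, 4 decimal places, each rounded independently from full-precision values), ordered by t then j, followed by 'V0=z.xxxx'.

Since d<R<u, set p* = (R−d)/(u−d) = 0.3529; price each node as the discounted p*-expectation of its children.
Terminal values V(2,·): V(2,0)=1.0000, V(2,1)=1.0000, V(2,2)=0.0000
(1,0): S=22.9500. Δ = (V_up−V_dn)/(S_up−S_dn) = (1.0000−1.0000)/(31.2120−19.5075) = 0.0000. V = [p*·1.0000 + (1−p*)·1.0000]/1.03 = 0.9709. B = V − Δ·S = 0.9709.
(1,1): S=36.7200. Δ = (V_up−V_dn)/(S_up−S_dn) = (0.0000−1.0000)/(49.9392−31.2120) = -0.0534. V = [p*·0.0000 + (1−p*)·1.0000]/1.03 = 0.6282. B = V − Δ·S = 2.5890.
(0,0): S=27.0000. Δ = (V_up−V_dn)/(S_up−S_dn) = (0.6282−0.9709)/(36.7200−22.9500) = -0.0249. V = [p*·0.6282 + (1−p*)·0.9709]/1.03 = 0.8252. B = V − Δ·S = 1.4971.
Check: Δ(0,0)·S0 + B(0,0) = 0.8252 = V0.

(0,0): Delta=-0.0249 Bond=1.4971
(1,0): Delta=0.0000 Bond=0.9709
(1,1): Delta=-0.0534 Bond=2.5890
V0=0.8252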